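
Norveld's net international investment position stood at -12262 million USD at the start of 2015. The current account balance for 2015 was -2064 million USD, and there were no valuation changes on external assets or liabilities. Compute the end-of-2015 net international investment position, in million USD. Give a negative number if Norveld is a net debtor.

With no valuation effects, change in NIIP = current account = -2064
End-of-year NIIP = -12262 + (-2064) = -14326

-14326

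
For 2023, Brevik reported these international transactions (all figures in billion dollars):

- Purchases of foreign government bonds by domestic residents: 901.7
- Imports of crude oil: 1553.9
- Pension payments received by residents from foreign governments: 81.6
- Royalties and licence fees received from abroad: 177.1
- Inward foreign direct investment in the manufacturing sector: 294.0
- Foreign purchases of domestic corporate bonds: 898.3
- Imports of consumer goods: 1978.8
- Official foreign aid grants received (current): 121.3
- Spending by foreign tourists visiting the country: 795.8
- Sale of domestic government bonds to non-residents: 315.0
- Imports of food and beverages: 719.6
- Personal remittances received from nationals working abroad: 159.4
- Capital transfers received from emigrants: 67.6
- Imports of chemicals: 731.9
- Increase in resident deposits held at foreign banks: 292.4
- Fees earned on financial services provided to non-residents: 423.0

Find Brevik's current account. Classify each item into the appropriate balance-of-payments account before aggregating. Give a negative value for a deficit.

Goods: -1978.8 - 1553.9 - 731.9 - 719.6 = -4984.2
Services: 423.0 + 795.8 + 177.1 = 1395.9
Secondary income: 81.6 + 159.4 + 121.3 = 362.3
Current account = (-4984.2) + 1395.9 + 362.3 = -3226.0
(Excluded from the current account — financial account: purchases of foreign government bonds by domestic residents 901.7, inward foreign direct investment in the manufacturing sector 294.0, foreign purchases of domestic corporate bonds 898.3, sale of domestic government bonds to non-residents 315.0, increase in resident deposits held at foreign banks 292.4; capital account: capital transfers received from emigrants 67.6.)

-3226.0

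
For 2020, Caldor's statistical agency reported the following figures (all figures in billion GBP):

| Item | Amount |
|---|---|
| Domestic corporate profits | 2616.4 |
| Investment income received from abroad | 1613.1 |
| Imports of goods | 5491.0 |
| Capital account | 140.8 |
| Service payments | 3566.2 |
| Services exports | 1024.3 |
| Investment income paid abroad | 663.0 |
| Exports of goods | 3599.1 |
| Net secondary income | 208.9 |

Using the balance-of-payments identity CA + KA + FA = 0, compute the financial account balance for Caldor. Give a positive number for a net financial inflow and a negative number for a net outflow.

Goods balance = 3599.1 - 5491.0 = -1891.9
Services balance = 1024.3 - 3566.2 = -2541.9
Trade balance (goods + services) = -1891.9 + (-2541.9) = -4433.8
Net primary income = 1613.1 - 663.0 = 950.1
Net secondary income = 208.9
Current account = -4433.8 + 950.1 + 208.9 = -3274.8
Financial account = -(-3274.8 + 140.8) = 3134.0

3134.0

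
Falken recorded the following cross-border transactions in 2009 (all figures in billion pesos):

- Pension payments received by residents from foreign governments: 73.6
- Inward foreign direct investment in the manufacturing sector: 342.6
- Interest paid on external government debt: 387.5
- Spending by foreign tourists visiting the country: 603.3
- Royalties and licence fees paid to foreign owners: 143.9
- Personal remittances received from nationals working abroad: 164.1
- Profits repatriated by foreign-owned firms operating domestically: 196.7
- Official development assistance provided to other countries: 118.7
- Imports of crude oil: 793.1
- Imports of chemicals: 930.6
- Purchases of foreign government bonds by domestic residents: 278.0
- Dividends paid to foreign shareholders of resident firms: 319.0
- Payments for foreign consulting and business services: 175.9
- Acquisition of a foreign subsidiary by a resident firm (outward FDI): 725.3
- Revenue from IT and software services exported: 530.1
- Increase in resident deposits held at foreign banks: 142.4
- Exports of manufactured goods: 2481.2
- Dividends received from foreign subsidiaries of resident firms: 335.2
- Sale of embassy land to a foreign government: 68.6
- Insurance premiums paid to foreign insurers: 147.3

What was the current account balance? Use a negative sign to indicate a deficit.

974.8

Goods: -793.1 + 2481.2 - 930.6 = 757.5
Services: 530.1 - 147.3 - 143.9 - 175.9 + 603.3 = 666.3
Primary income: -196.7 - 319.0 + 335.2 - 387.5 = -568.0
Secondary income: 164.1 + 73.6 - 118.7 = 119.0
Current account = 757.5 + 666.3 + (-568.0) + 119.0 = 974.8
(Excluded from the current account — financial account: inward foreign direct investment in the manufacturing sector 342.6, purchases of foreign government bonds by domestic residents 278.0, acquisition of a foreign subsidiary by a resident firm (outward FDI) 725.3, increase in resident deposits held at foreign banks 142.4; capital account: sale of embassy land to a foreign government 68.6.)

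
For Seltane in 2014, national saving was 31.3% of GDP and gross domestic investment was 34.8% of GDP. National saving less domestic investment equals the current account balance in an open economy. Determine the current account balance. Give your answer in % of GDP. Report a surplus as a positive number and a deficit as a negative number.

S - I = CA (net lending to the rest of the world).
CA = S - I = 31.3 - 34.8 = -3.5

-3.5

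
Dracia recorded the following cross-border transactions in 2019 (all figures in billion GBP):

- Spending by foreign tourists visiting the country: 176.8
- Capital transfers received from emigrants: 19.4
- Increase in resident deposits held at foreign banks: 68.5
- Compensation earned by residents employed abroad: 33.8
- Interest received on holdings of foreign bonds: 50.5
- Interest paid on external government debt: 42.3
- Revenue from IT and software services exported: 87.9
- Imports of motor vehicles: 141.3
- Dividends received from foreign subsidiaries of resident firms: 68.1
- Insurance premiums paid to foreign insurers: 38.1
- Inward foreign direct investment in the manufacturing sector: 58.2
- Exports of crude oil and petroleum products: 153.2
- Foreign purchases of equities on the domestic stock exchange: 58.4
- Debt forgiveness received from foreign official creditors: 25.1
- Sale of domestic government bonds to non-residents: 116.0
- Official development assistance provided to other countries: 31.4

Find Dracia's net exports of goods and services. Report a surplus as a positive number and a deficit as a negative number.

238.5

Goods: -141.3 + 153.2 = 11.9
Services: 87.9 + 176.8 - 38.1 = 226.6
Trade balance = 11.9 + 226.6 = 238.5
(Excluded from the trade balance — capital account: capital transfers received from emigrants 19.4, debt forgiveness received from foreign official creditors 25.1; financial account: increase in resident deposits held at foreign banks 68.5, inward foreign direct investment in the manufacturing sector 58.2, foreign purchases of equities on the domestic stock exchange 58.4, sale of domestic government bonds to non-residents 116.0; primary income: compensation earned by residents employed abroad 33.8, interest received on holdings of foreign bonds 50.5, interest paid on external government debt 42.3, dividends received from foreign subsidiaries of resident firms 68.1; secondary income: official development assistance provided to other countries 31.4.)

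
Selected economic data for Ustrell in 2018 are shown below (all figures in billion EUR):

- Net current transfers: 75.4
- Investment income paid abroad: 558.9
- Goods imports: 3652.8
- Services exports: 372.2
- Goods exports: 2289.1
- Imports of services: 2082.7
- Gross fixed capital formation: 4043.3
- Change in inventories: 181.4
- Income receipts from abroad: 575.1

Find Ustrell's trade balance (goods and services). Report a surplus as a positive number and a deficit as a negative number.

Goods balance = 2289.1 - 3652.8 = -1363.7
Services balance = 372.2 - 2082.7 = -1710.5
Trade balance (goods + services) = -1363.7 + (-1710.5) = -3074.2

-3074.2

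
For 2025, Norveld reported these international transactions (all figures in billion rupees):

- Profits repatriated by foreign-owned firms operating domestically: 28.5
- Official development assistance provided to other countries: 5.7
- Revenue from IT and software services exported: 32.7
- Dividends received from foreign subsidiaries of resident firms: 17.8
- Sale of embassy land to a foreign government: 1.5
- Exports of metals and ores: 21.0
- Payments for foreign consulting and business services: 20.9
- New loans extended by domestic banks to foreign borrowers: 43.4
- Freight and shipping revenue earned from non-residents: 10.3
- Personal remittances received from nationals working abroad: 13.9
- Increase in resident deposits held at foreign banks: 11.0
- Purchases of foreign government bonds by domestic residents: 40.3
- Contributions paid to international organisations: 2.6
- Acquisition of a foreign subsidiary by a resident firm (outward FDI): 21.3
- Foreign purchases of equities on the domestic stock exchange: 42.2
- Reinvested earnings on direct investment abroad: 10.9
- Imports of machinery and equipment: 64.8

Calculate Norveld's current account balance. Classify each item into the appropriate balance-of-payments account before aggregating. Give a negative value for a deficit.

Goods: -64.8 + 21.0 = -43.8
Services: -20.9 + 10.3 + 32.7 = 22.1
Primary income: 17.8 - 28.5 + 10.9 = 0.2
Secondary income: 13.9 - 5.7 - 2.6 = 5.6
Current account = (-43.8) + 22.1 + 0.2 + 5.6 = -15.9
(Excluded from the current account — capital account: sale of embassy land to a foreign government 1.5; financial account: new loans extended by domestic banks to foreign borrowers 43.4, increase in resident deposits held at foreign banks 11.0, purchases of foreign government bonds by domestic residents 40.3, acquisition of a foreign subsidiary by a resident firm (outward FDI) 21.3, foreign purchases of equities on the domestic stock exchange 42.2.)

-15.9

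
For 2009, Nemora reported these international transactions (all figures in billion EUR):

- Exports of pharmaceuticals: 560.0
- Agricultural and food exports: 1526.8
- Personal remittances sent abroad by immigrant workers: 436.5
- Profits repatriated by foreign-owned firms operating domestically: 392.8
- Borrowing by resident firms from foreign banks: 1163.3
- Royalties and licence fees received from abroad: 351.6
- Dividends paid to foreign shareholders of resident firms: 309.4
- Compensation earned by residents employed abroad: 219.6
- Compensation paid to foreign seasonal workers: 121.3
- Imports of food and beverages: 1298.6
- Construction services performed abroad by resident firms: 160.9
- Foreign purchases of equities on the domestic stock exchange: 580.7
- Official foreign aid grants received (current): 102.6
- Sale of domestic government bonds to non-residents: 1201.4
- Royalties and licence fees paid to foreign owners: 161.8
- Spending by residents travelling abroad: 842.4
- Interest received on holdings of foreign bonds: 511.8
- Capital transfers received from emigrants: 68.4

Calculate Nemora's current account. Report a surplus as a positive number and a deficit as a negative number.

-129.5

Goods: 560.0 + 1526.8 - 1298.6 = 788.2
Services: -842.4 - 161.8 + 351.6 + 160.9 = -491.7
Primary income: 219.6 - 392.8 + 511.8 - 309.4 - 121.3 = -92.1
Secondary income: -436.5 + 102.6 = -333.9
Current account = 788.2 + (-491.7) + (-92.1) + (-333.9) = -129.5
(Excluded from the current account — financial account: borrowing by resident firms from foreign banks 1163.3, foreign purchases of equities on the domestic stock exchange 580.7, sale of domestic government bonds to non-residents 1201.4; capital account: capital transfers received from emigrants 68.4.)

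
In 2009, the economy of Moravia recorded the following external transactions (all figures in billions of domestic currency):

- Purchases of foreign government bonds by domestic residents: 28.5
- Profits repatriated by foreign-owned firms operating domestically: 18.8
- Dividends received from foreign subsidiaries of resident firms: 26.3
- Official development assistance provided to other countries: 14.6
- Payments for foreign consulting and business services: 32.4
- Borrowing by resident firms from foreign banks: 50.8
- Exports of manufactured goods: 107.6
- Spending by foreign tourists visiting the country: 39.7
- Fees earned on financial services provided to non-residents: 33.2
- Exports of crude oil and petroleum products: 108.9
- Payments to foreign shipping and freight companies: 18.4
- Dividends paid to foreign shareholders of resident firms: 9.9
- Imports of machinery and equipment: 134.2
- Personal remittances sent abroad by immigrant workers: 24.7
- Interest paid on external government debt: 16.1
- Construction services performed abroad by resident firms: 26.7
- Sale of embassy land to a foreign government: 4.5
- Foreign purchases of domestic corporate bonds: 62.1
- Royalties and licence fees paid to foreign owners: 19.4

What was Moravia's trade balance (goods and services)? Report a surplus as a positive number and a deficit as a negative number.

111.7

Goods: -134.2 + 108.9 + 107.6 = 82.3
Services: 33.2 - 18.4 + 26.7 + 39.7 - 32.4 - 19.4 = 29.4
Trade balance = 82.3 + 29.4 = 111.7
(Excluded from the trade balance — financial account: purchases of foreign government bonds by domestic residents 28.5, borrowing by resident firms from foreign banks 50.8, foreign purchases of domestic corporate bonds 62.1; primary income: profits repatriated by foreign-owned firms operating domestically 18.8, dividends received from foreign subsidiaries of resident firms 26.3, dividends paid to foreign shareholders of resident firms 9.9, interest paid on external government debt 16.1; secondary income: official development assistance provided to other countries 14.6, personal remittances sent abroad by immigrant workers 24.7; capital account: sale of embassy land to a foreign government 4.5.)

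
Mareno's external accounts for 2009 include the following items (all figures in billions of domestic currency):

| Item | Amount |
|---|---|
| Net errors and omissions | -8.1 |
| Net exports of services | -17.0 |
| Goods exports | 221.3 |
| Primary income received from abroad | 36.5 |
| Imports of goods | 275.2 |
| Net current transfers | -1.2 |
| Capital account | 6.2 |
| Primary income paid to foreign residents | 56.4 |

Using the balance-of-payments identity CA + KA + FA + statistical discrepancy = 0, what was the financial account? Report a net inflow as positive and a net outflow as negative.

93.9

Goods balance = 221.3 - 275.2 = -53.9
Services balance = -17.0
Trade balance (goods + services) = -53.9 + (-17.0) = -70.9
Net primary income = 36.5 - 56.4 = -19.9
Net secondary income = -1.2
Current account = -70.9 + (-19.9) + (-1.2) = -92.0
Financial account = -(-92.0 + 6.2 + (-8.1)) = 93.9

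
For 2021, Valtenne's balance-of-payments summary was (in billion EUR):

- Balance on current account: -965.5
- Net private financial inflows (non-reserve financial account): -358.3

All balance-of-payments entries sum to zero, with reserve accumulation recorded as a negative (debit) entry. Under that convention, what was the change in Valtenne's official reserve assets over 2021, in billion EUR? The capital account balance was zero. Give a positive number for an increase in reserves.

-1323.8

Official reserve transactions balance = -((-965.5) + (-358.3)) = 1323.8
An accumulation of reserves is recorded as a debit (negative entry), so the change in the stock of reserves is the negative of that balance.
Change in official reserves = -(1323.8) = -1323.8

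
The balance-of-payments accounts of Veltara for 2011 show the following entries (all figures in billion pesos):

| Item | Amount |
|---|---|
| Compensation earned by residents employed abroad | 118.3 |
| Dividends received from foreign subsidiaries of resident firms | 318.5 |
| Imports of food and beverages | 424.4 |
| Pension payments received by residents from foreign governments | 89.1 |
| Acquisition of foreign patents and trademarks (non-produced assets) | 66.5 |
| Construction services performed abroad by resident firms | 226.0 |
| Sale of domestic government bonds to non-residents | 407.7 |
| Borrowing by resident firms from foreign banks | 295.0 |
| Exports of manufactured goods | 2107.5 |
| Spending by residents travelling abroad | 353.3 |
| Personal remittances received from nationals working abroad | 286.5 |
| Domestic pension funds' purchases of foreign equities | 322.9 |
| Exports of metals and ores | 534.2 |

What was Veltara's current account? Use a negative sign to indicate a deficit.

Goods: 534.2 + 2107.5 - 424.4 = 2217.3
Services: 226.0 - 353.3 = -127.3
Primary income: 318.5 + 118.3 = 436.8
Secondary income: 89.1 + 286.5 = 375.6
Current account = 2217.3 + (-127.3) + 436.8 + 375.6 = 2902.4
(Excluded from the current account — capital account: acquisition of foreign patents and trademarks (non-produced assets) 66.5; financial account: sale of domestic government bonds to non-residents 407.7, borrowing by resident firms from foreign banks 295.0, domestic pension funds' purchases of foreign equities 322.9.)

2902.4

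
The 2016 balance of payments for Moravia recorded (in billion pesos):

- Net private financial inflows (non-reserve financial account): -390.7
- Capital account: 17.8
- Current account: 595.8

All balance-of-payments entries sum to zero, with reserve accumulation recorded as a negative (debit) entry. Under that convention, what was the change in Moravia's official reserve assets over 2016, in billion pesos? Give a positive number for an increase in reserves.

Official reserve transactions balance = -(595.8 + 17.8 + (-390.7)) = -222.9
An accumulation of reserves is recorded as a debit (negative entry), so the change in the stock of reserves is the negative of that balance.
Change in official reserves = -(-222.9) = 222.9

222.9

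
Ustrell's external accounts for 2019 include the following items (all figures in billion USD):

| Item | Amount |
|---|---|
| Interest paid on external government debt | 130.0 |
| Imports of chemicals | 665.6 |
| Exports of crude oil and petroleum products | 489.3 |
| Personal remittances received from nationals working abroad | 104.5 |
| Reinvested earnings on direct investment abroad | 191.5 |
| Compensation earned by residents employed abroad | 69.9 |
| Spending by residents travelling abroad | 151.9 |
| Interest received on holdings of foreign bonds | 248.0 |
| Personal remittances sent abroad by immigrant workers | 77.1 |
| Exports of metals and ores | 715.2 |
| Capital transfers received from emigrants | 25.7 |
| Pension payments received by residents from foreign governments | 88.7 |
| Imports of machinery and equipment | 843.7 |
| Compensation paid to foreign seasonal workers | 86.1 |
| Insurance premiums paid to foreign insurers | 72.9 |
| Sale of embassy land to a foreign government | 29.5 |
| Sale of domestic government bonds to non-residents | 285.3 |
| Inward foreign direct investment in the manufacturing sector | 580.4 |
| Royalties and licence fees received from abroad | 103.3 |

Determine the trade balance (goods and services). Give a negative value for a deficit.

Goods: 715.2 + 489.3 - 665.6 - 843.7 = -304.8
Services: 103.3 - 151.9 - 72.9 = -121.5
Trade balance = -304.8 + (-121.5) = -426.3
(Excluded from the trade balance — primary income: interest paid on external government debt 130.0, reinvested earnings on direct investment abroad 191.5, compensation earned by residents employed abroad 69.9, interest received on holdings of foreign bonds 248.0, compensation paid to foreign seasonal workers 86.1; secondary income: personal remittances received from nationals working abroad 104.5, personal remittances sent abroad by immigrant workers 77.1, pension payments received by residents from foreign governments 88.7; capital account: capital transfers received from emigrants 25.7, sale of embassy land to a foreign government 29.5; financial account: sale of domestic government bonds to non-residents 285.3, inward foreign direct investment in the manufacturing sector 580.4.)

-426.3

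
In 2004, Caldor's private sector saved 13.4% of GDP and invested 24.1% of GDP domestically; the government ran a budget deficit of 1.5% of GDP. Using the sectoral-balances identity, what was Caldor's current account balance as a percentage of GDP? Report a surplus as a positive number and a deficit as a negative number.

By the sectoral-balances identity, CA = (S_private - I) + (T - G).
Private balance = 13.4 - 24.1 = -10.7
Government balance (T - G) = -1.5
CA = -10.7 + (-1.5) = -12.2

-12.2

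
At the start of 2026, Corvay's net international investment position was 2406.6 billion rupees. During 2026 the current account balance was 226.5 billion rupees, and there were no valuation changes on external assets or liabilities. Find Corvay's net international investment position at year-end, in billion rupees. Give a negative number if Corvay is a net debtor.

2633.1

With no valuation effects, change in NIIP = current account = 226.5
End-of-year NIIP = 2406.6 + 226.5 = 2633.1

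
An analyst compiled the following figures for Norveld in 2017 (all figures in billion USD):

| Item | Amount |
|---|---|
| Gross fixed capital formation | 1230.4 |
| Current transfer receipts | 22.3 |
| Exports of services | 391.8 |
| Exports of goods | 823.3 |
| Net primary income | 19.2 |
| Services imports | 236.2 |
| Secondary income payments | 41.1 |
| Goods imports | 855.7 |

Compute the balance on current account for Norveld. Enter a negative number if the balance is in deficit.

123.6

Goods balance = 823.3 - 855.7 = -32.4
Services balance = 391.8 - 236.2 = 155.6
Trade balance (goods + services) = -32.4 + 155.6 = 123.2
Net primary income = 19.2
Net secondary income = 22.3 - 41.1 = -18.8
Current account = 123.2 + 19.2 + (-18.8) = 123.6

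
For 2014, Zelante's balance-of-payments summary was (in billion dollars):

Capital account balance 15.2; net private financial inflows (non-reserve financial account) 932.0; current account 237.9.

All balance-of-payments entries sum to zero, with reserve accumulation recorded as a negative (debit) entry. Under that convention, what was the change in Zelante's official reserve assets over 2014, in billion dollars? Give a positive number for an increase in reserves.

Official reserve transactions balance = -(237.9 + 15.2 + 932.0) = -1185.1
An accumulation of reserves is recorded as a debit (negative entry), so the change in the stock of reserves is the negative of that balance.
Change in official reserves = -(-1185.1) = 1185.1

1185.1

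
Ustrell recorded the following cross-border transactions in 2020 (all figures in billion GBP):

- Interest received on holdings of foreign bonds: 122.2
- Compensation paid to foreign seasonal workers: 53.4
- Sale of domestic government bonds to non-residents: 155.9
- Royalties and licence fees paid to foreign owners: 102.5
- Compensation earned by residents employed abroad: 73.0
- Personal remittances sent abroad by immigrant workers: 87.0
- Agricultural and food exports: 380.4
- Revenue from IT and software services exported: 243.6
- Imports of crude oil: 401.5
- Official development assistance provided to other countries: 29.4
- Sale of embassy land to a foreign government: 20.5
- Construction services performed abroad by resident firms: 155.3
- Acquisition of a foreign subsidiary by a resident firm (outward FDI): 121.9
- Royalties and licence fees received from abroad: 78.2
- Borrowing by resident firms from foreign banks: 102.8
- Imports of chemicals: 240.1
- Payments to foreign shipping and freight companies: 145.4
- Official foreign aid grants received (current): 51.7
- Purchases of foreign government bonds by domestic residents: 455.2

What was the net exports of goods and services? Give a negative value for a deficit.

Goods: 380.4 - 401.5 - 240.1 = -261.2
Services: 243.6 + 155.3 + 78.2 - 145.4 - 102.5 = 229.2
Trade balance = -261.2 + 229.2 = -32.0
(Excluded from the trade balance — primary income: interest received on holdings of foreign bonds 122.2, compensation paid to foreign seasonal workers 53.4, compensation earned by residents employed abroad 73.0; financial account: sale of domestic government bonds to non-residents 155.9, acquisition of a foreign subsidiary by a resident firm (outward FDI) 121.9, borrowing by resident firms from foreign banks 102.8, purchases of foreign government bonds by domestic residents 455.2; secondary income: personal remittances sent abroad by immigrant workers 87.0, official development assistance provided to other countries 29.4, official foreign aid grants received (current) 51.7; capital account: sale of embassy land to a foreign government 20.5.)

-32.0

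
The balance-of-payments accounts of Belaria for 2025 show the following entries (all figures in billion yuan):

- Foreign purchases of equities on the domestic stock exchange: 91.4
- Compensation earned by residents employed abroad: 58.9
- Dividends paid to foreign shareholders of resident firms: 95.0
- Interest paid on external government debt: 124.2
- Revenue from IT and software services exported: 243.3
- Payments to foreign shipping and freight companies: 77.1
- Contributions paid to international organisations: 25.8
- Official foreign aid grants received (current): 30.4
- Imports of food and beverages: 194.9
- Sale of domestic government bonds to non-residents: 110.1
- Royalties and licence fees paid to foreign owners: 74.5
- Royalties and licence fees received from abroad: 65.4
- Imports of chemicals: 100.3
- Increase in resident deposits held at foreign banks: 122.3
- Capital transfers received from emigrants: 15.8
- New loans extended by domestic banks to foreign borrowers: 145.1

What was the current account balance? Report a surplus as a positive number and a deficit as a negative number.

Goods: -194.9 - 100.3 = -295.2
Services: 65.4 + 243.3 - 74.5 - 77.1 = 157.1
Primary income: -124.2 - 95.0 + 58.9 = -160.3
Secondary income: -25.8 + 30.4 = 4.6
Current account = (-295.2) + 157.1 + (-160.3) + 4.6 = -293.8
(Excluded from the current account — financial account: foreign purchases of equities on the domestic stock exchange 91.4, sale of domestic government bonds to non-residents 110.1, increase in resident deposits held at foreign banks 122.3, new loans extended by domestic banks to foreign borrowers 145.1; capital account: capital transfers received from emigrants 15.8.)

-293.8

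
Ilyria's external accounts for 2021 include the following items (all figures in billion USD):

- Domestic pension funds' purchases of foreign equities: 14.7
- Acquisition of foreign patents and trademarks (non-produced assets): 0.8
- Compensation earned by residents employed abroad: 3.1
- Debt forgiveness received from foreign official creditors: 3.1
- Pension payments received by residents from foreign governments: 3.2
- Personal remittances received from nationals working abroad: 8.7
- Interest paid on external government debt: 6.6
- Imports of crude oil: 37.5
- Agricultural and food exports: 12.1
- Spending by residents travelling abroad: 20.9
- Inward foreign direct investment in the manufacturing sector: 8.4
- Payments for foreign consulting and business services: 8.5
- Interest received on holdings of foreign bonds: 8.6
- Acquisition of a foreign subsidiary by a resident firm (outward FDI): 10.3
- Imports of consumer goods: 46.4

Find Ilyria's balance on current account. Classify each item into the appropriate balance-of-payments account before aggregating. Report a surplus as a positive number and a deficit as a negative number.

Goods: 12.1 - 46.4 - 37.5 = -71.8
Services: -8.5 - 20.9 = -29.4
Primary income: 8.6 + 3.1 - 6.6 = 5.1
Secondary income: 8.7 + 3.2 = 11.9
Current account = (-71.8) + (-29.4) + 5.1 + 11.9 = -84.2
(Excluded from the current account — financial account: domestic pension funds' purchases of foreign equities 14.7, inward foreign direct investment in the manufacturing sector 8.4, acquisition of a foreign subsidiary by a resident firm (outward FDI) 10.3; capital account: acquisition of foreign patents and trademarks (non-produced assets) 0.8, debt forgiveness received from foreign official creditors 3.1.)

-84.2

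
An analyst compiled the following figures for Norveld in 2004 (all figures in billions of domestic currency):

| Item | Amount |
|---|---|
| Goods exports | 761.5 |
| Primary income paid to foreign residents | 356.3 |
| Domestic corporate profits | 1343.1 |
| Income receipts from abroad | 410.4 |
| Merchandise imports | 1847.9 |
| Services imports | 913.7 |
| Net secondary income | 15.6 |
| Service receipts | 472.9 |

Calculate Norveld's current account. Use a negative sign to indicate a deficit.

Goods balance = 761.5 - 1847.9 = -1086.4
Services balance = 472.9 - 913.7 = -440.8
Trade balance (goods + services) = -1086.4 + (-440.8) = -1527.2
Net primary income = 410.4 - 356.3 = 54.1
Net secondary income = 15.6
Current account = -1527.2 + 54.1 + 15.6 = -1457.5

-1457.5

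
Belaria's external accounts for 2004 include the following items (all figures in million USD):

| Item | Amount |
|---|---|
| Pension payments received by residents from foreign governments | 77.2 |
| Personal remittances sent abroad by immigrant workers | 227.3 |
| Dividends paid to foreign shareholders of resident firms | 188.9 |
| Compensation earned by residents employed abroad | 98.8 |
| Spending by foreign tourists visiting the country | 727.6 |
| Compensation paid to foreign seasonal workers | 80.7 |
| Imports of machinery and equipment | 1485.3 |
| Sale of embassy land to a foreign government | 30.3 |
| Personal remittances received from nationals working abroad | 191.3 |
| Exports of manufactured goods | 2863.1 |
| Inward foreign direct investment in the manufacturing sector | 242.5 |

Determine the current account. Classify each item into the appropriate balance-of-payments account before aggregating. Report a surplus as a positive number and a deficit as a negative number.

Goods: 2863.1 - 1485.3 = 1377.8
Services: 727.6
Primary income: -188.9 + 98.8 - 80.7 = -170.8
Secondary income: 77.2 - 227.3 + 191.3 = 41.2
Current account = 1377.8 + 727.6 + (-170.8) + 41.2 = 1975.8
(Excluded from the current account — capital account: sale of embassy land to a foreign government 30.3; financial account: inward foreign direct investment in the manufacturing sector 242.5.)

1975.8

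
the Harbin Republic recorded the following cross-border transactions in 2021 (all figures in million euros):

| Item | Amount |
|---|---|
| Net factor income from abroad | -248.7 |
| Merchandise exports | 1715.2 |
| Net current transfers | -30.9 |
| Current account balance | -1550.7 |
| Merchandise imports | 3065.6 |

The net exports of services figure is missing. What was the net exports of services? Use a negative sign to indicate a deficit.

79.3

Current account = goods balance + services balance + net primary income + net secondary income
Sum of the known components = -1630.0
Net exports of services = CA - (known components) = -1550.7 - (-1630.0) = 79.3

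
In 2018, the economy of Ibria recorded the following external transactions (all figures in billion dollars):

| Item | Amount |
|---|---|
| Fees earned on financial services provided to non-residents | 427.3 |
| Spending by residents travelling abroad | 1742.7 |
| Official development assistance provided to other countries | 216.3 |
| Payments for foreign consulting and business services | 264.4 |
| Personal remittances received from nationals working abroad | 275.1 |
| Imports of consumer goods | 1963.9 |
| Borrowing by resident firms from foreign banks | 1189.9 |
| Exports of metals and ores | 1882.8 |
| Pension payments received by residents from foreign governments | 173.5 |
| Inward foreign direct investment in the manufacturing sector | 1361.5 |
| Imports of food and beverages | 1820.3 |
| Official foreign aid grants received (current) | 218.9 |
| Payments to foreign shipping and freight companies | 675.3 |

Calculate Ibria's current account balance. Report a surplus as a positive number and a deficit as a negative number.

-3705.3

Goods: -1820.3 - 1963.9 + 1882.8 = -1901.4
Services: -1742.7 - 675.3 + 427.3 - 264.4 = -2255.1
Secondary income: 173.5 + 275.1 - 216.3 + 218.9 = 451.2
Current account = (-1901.4) + (-2255.1) + 451.2 = -3705.3
(Excluded from the current account — financial account: borrowing by resident firms from foreign banks 1189.9, inward foreign direct investment in the manufacturing sector 1361.5.)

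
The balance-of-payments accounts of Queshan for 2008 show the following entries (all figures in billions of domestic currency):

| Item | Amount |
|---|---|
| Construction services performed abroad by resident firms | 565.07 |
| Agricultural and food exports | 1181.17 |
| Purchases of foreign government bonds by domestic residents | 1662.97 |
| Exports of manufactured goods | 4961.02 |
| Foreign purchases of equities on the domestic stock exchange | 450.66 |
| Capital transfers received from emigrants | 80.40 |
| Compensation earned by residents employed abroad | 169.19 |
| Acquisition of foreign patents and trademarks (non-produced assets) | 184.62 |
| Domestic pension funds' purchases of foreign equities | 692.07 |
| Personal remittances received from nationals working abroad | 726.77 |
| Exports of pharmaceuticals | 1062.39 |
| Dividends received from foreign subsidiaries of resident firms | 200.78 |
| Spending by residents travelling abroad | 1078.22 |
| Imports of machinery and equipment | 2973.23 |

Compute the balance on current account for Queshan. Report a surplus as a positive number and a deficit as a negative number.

Goods: -2973.23 + 4961.02 + 1181.17 + 1062.39 = 4231.35
Services: -1078.22 + 565.07 = -513.15
Primary income: 200.78 + 169.19 = 369.97
Secondary income: 726.77
Current account = 4231.35 + (-513.15) + 369.97 + 726.77 = 4814.94
(Excluded from the current account — financial account: purchases of foreign government bonds by domestic residents 1662.97, foreign purchases of equities on the domestic stock exchange 450.66, domestic pension funds' purchases of foreign equities 692.07; capital account: capital transfers received from emigrants 80.40, acquisition of foreign patents and trademarks (non-produced assets) 184.62.)

4814.94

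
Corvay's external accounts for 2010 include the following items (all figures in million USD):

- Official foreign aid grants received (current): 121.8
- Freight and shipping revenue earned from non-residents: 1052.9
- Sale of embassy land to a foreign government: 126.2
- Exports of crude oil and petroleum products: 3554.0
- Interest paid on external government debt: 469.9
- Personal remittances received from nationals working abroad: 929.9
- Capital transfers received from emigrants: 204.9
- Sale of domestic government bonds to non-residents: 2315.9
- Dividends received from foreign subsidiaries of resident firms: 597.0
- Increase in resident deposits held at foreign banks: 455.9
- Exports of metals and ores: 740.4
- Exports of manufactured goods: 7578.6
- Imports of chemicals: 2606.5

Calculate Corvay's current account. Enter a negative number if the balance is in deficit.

Goods: -2606.5 + 7578.6 + 740.4 + 3554.0 = 9266.5
Services: 1052.9
Primary income: -469.9 + 597.0 = 127.1
Secondary income: 121.8 + 929.9 = 1051.7
Current account = 9266.5 + 1052.9 + 127.1 + 1051.7 = 11498.2
(Excluded from the current account — capital account: sale of embassy land to a foreign government 126.2, capital transfers received from emigrants 204.9; financial account: sale of domestic government bonds to non-residents 2315.9, increase in resident deposits held at foreign banks 455.9.)

11498.2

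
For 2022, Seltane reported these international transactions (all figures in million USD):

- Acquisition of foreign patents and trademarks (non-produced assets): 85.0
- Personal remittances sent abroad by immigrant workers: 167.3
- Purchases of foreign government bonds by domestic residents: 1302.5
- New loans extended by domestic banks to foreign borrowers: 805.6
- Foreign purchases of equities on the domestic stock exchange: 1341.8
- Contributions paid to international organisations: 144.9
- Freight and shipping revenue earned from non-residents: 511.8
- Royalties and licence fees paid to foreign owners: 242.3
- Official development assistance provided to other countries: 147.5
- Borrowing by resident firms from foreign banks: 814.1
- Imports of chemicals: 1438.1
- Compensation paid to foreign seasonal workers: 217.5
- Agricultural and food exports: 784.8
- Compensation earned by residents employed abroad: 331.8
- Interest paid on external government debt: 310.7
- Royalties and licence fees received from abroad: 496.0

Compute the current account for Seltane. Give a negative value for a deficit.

Goods: 784.8 - 1438.1 = -653.3
Services: -242.3 + 496.0 + 511.8 = 765.5
Primary income: -310.7 + 331.8 - 217.5 = -196.4
Secondary income: -144.9 - 167.3 - 147.5 = -459.7
Current account = (-653.3) + 765.5 + (-196.4) + (-459.7) = -543.9
(Excluded from the current account — capital account: acquisition of foreign patents and trademarks (non-produced assets) 85.0; financial account: purchases of foreign government bonds by domestic residents 1302.5, new loans extended by domestic banks to foreign borrowers 805.6, foreign purchases of equities on the domestic stock exchange 1341.8, borrowing by resident firms from foreign banks 814.1.)

-543.9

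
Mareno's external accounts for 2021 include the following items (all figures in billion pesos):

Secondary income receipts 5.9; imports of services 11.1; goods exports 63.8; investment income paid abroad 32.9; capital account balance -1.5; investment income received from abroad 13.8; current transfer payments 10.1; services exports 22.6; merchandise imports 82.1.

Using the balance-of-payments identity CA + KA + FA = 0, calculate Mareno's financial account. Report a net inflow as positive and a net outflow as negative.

Goods balance = 63.8 - 82.1 = -18.3
Services balance = 22.6 - 11.1 = 11.5
Trade balance (goods + services) = -18.3 + 11.5 = -6.8
Net primary income = 13.8 - 32.9 = -19.1
Net secondary income = 5.9 - 10.1 = -4.2
Current account = -6.8 + (-19.1) + (-4.2) = -30.1
Financial account = -(-30.1 + (-1.5)) = 31.6

31.6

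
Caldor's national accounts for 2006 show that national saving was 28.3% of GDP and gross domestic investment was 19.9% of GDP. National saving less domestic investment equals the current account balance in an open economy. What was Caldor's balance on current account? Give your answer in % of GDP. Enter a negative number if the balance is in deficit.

8.4

CA = S - I = 28.3 - 19.9 = 8.4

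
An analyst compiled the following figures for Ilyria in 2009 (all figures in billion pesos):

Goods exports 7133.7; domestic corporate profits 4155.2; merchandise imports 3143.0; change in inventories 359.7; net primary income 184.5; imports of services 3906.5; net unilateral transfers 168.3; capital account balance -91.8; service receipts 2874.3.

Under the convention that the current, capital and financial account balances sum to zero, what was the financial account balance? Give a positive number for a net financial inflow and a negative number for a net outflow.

Goods balance = 7133.7 - 3143.0 = 3990.7
Services balance = 2874.3 - 3906.5 = -1032.2
Trade balance (goods + services) = 3990.7 + (-1032.2) = 2958.5
Net primary income = 184.5
Net secondary income = 168.3
Current account = 2958.5 + 184.5 + 168.3 = 3311.3
Financial account = -(3311.3 + (-91.8)) = -3219.5

-3219.5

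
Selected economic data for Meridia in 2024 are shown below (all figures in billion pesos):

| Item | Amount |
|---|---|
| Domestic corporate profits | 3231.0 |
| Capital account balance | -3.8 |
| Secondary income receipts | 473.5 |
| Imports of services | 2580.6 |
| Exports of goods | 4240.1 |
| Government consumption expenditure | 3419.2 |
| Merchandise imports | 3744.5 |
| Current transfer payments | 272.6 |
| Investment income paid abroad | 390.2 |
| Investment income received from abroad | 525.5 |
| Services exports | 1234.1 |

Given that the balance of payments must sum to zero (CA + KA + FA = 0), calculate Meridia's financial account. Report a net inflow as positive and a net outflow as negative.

518.5

Goods balance = 4240.1 - 3744.5 = 495.6
Services balance = 1234.1 - 2580.6 = -1346.5
Trade balance (goods + services) = 495.6 + (-1346.5) = -850.9
Net primary income = 525.5 - 390.2 = 135.3
Net secondary income = 473.5 - 272.6 = 200.9
Current account = -850.9 + 135.3 + 200.9 = -514.7
Financial account = -(-514.7 + (-3.8)) = 518.5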